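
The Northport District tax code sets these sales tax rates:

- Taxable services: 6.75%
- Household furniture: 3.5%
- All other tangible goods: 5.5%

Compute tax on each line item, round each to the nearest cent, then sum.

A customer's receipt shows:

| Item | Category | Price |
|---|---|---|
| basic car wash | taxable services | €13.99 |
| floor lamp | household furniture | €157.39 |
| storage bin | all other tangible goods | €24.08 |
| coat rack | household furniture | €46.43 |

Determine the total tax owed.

Basic car wash €13.99: taxable services → 6.75% → €0.94
Floor lamp €157.39: household furniture → 3.5% → €5.51
Storage bin €24.08: all other tangible goods → 5.5% → €1.32
Coat rack €46.43: household furniture → 3.5% → €1.63
Total tax = €0.94 + €5.51 + €1.32 + €1.63 = €9.40

€9.40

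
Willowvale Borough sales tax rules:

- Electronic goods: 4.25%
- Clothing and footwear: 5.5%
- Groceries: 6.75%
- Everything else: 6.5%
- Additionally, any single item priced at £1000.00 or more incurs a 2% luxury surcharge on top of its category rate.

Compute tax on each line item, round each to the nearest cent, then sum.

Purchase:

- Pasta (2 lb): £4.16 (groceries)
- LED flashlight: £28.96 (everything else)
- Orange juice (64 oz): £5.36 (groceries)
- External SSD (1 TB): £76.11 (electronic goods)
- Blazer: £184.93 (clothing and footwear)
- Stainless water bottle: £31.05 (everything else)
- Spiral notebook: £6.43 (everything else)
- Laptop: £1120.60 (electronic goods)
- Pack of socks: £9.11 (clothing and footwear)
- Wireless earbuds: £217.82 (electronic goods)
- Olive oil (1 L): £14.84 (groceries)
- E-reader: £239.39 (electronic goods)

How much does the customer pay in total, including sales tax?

£2048.09

Pasta (2 lb) £4.16: groceries → 6.75% → £0.28
LED flashlight £28.96: everything else → 6.5% → £1.88
Orange juice (64 oz) £5.36: groceries → 6.75% → £0.36
External SSD (1 TB) £76.11: electronic goods → 4.25% → £3.23
Blazer £184.93: clothing and footwear → 5.5% → £10.17
Stainless water bottle £31.05: everything else → 6.5% → £2.02
Spiral notebook £6.43: everything else → 6.5% → £0.42
Laptop £1120.60: electronic goods → 4.25% + 2% surcharge = 6.25% → £70.04
Pack of socks £9.11: clothing and footwear → 5.5% → £0.50
Wireless earbuds £217.82: electronic goods → 4.25% → £9.26
Olive oil (1 L) £14.84: groceries → 6.75% → £1.00
E-reader £239.39: electronic goods → 4.25% → £10.17
Subtotal = £1938.76; tax = £109.33; total due = £2048.09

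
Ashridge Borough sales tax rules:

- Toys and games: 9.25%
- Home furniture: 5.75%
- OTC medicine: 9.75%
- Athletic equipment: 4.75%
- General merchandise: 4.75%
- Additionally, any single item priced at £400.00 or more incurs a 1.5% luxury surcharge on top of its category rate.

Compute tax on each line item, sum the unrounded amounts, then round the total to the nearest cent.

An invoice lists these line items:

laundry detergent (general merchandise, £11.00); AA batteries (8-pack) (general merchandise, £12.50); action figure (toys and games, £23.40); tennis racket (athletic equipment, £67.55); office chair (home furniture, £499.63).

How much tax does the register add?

£42.71

Laundry detergent £11.00: general merchandise → 4.75% → £0.5225
AA batteries (8-pack) £12.50: general merchandise → 4.75% → £0.59375
Action figure £23.40: toys and games → 9.25% → £2.1645
Tennis racket £67.55: athletic equipment → 4.75% → £3.208625
Office chair £499.63: home furniture → 5.75% + 1.5% surcharge = 7.25% → £36.223175
Unrounded tax sum = £42.71255 → £42.71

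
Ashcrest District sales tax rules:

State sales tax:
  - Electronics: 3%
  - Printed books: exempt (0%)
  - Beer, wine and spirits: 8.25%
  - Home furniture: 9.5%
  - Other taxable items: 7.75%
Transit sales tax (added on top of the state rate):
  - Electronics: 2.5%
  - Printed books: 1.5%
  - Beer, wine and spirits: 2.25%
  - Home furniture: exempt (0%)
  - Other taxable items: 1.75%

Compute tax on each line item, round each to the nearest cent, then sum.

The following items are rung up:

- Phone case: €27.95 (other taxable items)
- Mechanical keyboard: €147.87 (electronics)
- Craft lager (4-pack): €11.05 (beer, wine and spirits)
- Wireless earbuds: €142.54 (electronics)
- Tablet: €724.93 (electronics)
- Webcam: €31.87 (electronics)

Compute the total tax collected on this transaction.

Phone case €27.95: other taxable items → 7.75% + 1.75% transit = 9.5% → €2.66
Mechanical keyboard €147.87: electronics → 3% + 2.5% transit = 5.5% → €8.13
Craft lager (4-pack) €11.05: beer, wine and spirits → 8.25% + 2.25% transit = 10.5% → €1.16
Wireless earbuds €142.54: electronics → 3% + 2.5% transit = 5.5% → €7.84
Tablet €724.93: electronics → 3% + 2.5% transit = 5.5% → €39.87
Webcam €31.87: electronics → 3% + 2.5% transit = 5.5% → €1.75
Total tax = €2.66 + €8.13 + €1.16 + €7.84 + €39.87 + €1.75 = €61.41

€61.41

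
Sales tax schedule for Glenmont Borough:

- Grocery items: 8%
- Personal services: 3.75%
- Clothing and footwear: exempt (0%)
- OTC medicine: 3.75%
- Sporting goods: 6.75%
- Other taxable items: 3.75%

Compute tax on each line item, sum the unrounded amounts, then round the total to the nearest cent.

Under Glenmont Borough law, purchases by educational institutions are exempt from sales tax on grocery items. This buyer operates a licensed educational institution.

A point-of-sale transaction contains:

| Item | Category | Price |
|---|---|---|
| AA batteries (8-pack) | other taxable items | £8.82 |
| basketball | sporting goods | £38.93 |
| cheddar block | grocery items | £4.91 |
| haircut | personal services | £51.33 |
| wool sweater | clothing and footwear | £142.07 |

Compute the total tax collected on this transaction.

AA batteries (8-pack) £8.82: other taxable items → 3.75% → £0.33075
Basketball £38.93: sporting goods → 6.75% → £2.627775
Cheddar block £4.91: grocery items, buyer-exempt → 0% → £0.00
Haircut £51.33: personal services → 3.75% → £1.924875
Wool sweater £142.07: clothing and footwear → 0% → £0.00
Unrounded tax sum = £4.8834 → £4.88

£4.88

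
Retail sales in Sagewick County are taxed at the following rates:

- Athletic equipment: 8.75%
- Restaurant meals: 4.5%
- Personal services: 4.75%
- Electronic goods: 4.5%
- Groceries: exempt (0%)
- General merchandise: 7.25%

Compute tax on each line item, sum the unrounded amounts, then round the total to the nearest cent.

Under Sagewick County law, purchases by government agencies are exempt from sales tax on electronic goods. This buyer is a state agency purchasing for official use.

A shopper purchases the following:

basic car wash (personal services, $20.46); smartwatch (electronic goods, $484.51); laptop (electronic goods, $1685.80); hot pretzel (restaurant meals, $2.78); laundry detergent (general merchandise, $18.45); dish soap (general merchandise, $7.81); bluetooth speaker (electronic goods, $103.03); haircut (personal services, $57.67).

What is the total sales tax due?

$5.74

Basic car wash $20.46: personal services → 4.75% → $0.97185
Smartwatch $484.51: electronic goods, buyer-exempt → 0% → $0.00
Laptop $1685.80: electronic goods, buyer-exempt → 0% → $0.00
Hot pretzel $2.78: restaurant meals → 4.5% → $0.1251
Laundry detergent $18.45: general merchandise → 7.25% → $1.337625
Dish soap $7.81: general merchandise → 7.25% → $0.566225
Bluetooth speaker $103.03: electronic goods, buyer-exempt → 0% → $0.00
Haircut $57.67: personal services → 4.75% → $2.739325
Unrounded tax sum = $5.740125 → $5.74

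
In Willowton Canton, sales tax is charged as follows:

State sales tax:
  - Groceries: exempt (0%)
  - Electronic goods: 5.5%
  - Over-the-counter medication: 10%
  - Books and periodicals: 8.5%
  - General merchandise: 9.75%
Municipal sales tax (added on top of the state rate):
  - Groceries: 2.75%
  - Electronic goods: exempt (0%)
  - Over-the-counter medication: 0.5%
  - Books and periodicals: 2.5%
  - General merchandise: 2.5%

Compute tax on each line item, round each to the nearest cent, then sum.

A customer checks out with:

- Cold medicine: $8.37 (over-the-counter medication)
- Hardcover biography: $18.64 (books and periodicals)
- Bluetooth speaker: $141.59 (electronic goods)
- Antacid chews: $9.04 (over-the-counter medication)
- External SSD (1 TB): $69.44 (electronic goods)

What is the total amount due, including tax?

$262.57

Cold medicine $8.37: over-the-counter medication → 10% + 0.5% municipal = 10.5% → $0.88
Hardcover biography $18.64: books and periodicals → 8.5% + 2.5% municipal = 11% → $2.05
Bluetooth speaker $141.59: electronic goods → 5.5% + 0% municipal = 5.5% → $7.79
Antacid chews $9.04: over-the-counter medication → 10% + 0.5% municipal = 10.5% → $0.95
External SSD (1 TB) $69.44: electronic goods → 5.5% + 0% municipal = 5.5% → $3.82
Subtotal = $247.08; tax = $15.49; total due = $262.57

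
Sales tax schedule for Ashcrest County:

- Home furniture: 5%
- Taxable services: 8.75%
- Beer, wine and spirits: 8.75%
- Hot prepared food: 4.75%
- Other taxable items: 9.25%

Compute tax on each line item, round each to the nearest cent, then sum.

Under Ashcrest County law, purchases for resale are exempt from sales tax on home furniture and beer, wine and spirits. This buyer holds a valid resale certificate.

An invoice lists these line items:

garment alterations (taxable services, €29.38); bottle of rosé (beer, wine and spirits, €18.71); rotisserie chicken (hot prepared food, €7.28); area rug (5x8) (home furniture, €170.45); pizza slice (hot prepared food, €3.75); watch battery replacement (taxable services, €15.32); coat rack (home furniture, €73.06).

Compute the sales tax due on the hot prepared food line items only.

€0.53

Rotisserie chicken €7.28: hot prepared food → 4.75% → €0.35
Pizza slice €3.75: hot prepared food → 4.75% → €0.18
Tax on hot prepared food = €0.35 + €0.18 = €0.53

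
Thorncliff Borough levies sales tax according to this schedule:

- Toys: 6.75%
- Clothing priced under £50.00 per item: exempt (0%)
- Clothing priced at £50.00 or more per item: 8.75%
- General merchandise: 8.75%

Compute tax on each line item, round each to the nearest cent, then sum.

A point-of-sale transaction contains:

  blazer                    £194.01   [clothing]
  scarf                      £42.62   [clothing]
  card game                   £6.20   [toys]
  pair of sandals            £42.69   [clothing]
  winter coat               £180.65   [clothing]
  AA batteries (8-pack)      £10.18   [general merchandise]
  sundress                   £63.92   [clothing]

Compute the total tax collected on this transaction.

Blazer £194.01: clothing, £50.00 or more → 8.75% → £16.98
Scarf £42.62: clothing, under £50.00 → 0% → £0.00
Card game £6.20: toys → 6.75% → £0.42
Pair of sandals £42.69: clothing, under £50.00 → 0% → £0.00
Winter coat £180.65: clothing, £50.00 or more → 8.75% → £15.81
AA batteries (8-pack) £10.18: general merchandise → 8.75% → £0.89
Sundress £63.92: clothing, £50.00 or more → 8.75% → £5.59
Total tax = £16.98 + £0.42 + £15.81 + £0.89 + £5.59 = £39.69

£39.69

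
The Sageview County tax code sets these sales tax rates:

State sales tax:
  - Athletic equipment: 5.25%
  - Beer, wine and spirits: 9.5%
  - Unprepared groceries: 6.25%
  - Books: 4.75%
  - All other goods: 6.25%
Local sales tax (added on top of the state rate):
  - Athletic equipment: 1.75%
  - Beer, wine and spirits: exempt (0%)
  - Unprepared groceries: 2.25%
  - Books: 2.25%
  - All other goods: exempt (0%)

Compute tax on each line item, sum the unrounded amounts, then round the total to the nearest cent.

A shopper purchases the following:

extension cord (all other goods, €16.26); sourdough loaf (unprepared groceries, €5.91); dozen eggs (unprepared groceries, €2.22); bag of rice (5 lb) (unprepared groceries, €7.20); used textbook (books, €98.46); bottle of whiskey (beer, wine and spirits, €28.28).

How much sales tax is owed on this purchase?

€11.90

Extension cord €16.26: all other goods → 6.25% + 0% local = 6.25% → €1.01625
Sourdough loaf €5.91: unprepared groceries → 6.25% + 2.25% local = 8.5% → €0.50235
Dozen eggs €2.22: unprepared groceries → 6.25% + 2.25% local = 8.5% → €0.1887
Bag of rice (5 lb) €7.20: unprepared groceries → 6.25% + 2.25% local = 8.5% → €0.612
Used textbook €98.46: books → 4.75% + 2.25% local = 7% → €6.8922
Bottle of whiskey €28.28: beer, wine and spirits → 9.5% + 0% local = 9.5% → €2.6866
Unrounded tax sum = €11.8981 → €11.90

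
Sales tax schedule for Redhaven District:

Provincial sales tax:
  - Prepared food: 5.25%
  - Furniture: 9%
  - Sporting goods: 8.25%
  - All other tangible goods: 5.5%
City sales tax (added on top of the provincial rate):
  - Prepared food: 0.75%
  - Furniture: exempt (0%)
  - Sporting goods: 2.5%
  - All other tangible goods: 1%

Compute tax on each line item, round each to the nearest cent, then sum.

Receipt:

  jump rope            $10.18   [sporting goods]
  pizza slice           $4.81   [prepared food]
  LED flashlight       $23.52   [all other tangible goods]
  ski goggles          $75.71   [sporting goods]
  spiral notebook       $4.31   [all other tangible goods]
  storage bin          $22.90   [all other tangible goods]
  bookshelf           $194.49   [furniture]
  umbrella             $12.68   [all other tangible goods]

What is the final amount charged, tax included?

Jump rope $10.18: sporting goods → 8.25% + 2.5% city = 10.75% → $1.09
Pizza slice $4.81: prepared food → 5.25% + 0.75% city = 6% → $0.29
LED flashlight $23.52: all other tangible goods → 5.5% + 1% city = 6.5% → $1.53
Ski goggles $75.71: sporting goods → 8.25% + 2.5% city = 10.75% → $8.14
Spiral notebook $4.31: all other tangible goods → 5.5% + 1% city = 6.5% → $0.28
Storage bin $22.90: all other tangible goods → 5.5% + 1% city = 6.5% → $1.49
Bookshelf $194.49: furniture → 9% + 0% city = 9% → $17.50
Umbrella $12.68: all other tangible goods → 5.5% + 1% city = 6.5% → $0.82
Subtotal = $348.60; tax = $31.14; total due = $379.74

$379.74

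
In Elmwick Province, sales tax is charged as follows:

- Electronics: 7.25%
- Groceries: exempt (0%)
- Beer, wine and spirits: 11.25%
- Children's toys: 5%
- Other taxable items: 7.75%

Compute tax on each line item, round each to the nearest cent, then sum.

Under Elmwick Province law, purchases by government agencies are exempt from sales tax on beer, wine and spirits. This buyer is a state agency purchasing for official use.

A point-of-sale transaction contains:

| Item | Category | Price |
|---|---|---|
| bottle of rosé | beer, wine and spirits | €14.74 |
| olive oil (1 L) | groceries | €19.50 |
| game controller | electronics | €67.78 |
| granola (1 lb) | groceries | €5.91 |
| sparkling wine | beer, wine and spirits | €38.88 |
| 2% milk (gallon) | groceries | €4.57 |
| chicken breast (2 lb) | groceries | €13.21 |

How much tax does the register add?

€4.91

Bottle of rosé €14.74: beer, wine and spirits, buyer-exempt → 0% → €0.00
Olive oil (1 L) €19.50: groceries → 0% → €0.00
Game controller €67.78: electronics → 7.25% → €4.91
Granola (1 lb) €5.91: groceries → 0% → €0.00
Sparkling wine €38.88: beer, wine and spirits, buyer-exempt → 0% → €0.00
2% milk (gallon) €4.57: groceries → 0% → €0.00
Chicken breast (2 lb) €13.21: groceries → 0% → €0.00
Total tax = €4.91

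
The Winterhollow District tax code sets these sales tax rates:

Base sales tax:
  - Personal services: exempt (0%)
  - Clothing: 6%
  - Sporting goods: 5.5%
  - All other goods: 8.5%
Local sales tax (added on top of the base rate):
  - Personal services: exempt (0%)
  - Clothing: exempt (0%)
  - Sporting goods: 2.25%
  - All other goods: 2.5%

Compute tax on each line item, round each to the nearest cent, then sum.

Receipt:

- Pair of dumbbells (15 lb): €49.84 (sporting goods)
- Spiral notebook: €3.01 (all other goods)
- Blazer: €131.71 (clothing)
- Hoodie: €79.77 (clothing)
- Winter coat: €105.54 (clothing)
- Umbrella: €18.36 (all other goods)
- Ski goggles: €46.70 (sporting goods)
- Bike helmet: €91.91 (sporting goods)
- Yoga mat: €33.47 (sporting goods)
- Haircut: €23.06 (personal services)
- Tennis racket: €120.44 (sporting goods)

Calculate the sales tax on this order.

€47.89

Pair of dumbbells (15 lb) €49.84: sporting goods → 5.5% + 2.25% local = 7.75% → €3.86
Spiral notebook €3.01: all other goods → 8.5% + 2.5% local = 11% → €0.33
Blazer €131.71: clothing → 6% + 0% local = 6% → €7.90
Hoodie €79.77: clothing → 6% + 0% local = 6% → €4.79
Winter coat €105.54: clothing → 6% + 0% local = 6% → €6.33
Umbrella €18.36: all other goods → 8.5% + 2.5% local = 11% → €2.02
Ski goggles €46.70: sporting goods → 5.5% + 2.25% local = 7.75% → €3.62
Bike helmet €91.91: sporting goods → 5.5% + 2.25% local = 7.75% → €7.12
Yoga mat €33.47: sporting goods → 5.5% + 2.25% local = 7.75% → €2.59
Haircut €23.06: personal services → 0% + 0% local = 0% → €0.00
Tennis racket €120.44: sporting goods → 5.5% + 2.25% local = 7.75% → €9.33
Total tax = €3.86 + €0.33 + €7.90 + €4.79 + €6.33 + €2.02 + €3.62 + €7.12 + €2.59 + €9.33 = €47.89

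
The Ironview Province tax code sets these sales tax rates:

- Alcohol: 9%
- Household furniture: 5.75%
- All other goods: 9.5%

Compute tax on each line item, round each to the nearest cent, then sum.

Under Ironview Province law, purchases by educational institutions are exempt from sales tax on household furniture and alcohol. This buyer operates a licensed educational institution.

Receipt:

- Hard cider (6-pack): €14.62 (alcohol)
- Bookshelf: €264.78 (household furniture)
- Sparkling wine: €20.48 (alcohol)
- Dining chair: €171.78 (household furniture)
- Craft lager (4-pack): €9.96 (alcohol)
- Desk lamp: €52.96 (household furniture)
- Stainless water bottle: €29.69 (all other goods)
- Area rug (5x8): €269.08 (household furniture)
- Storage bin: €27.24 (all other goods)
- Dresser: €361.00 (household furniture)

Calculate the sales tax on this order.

€5.41

Hard cider (6-pack) €14.62: alcohol, buyer-exempt → 0% → €0.00
Bookshelf €264.78: household furniture, buyer-exempt → 0% → €0.00
Sparkling wine €20.48: alcohol, buyer-exempt → 0% → €0.00
Dining chair €171.78: household furniture, buyer-exempt → 0% → €0.00
Craft lager (4-pack) €9.96: alcohol, buyer-exempt → 0% → €0.00
Desk lamp €52.96: household furniture, buyer-exempt → 0% → €0.00
Stainless water bottle €29.69: all other goods → 9.5% → €2.82
Area rug (5x8) €269.08: household furniture, buyer-exempt → 0% → €0.00
Storage bin €27.24: all other goods → 9.5% → €2.59
Dresser €361.00: household furniture, buyer-exempt → 0% → €0.00
Total tax = €2.82 + €2.59 = €5.41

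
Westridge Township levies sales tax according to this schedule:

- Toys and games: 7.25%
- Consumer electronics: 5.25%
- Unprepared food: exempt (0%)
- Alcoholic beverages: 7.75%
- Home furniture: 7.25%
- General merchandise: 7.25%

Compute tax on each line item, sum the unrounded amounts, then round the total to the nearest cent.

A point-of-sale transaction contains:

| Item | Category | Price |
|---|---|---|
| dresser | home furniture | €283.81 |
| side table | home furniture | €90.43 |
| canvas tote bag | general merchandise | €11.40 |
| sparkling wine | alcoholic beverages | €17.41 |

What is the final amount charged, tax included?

€432.36

Dresser €283.81: home furniture → 7.25% → €20.576225
Side table €90.43: home furniture → 7.25% → €6.556175
Canvas tote bag €11.40: general merchandise → 7.25% → €0.8265
Sparkling wine €17.41: alcoholic beverages → 7.75% → €1.349275
Subtotal = €403.05; unrounded tax = €29.308175 → €29.31; total due = €432.36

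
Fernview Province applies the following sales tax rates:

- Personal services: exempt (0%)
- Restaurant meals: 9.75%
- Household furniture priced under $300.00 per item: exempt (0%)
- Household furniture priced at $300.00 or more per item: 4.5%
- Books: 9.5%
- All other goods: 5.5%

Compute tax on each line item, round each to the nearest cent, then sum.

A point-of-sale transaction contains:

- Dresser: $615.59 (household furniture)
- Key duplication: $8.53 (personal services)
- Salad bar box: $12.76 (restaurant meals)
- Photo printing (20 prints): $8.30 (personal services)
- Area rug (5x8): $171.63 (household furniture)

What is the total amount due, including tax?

$845.75

Dresser $615.59: household furniture, $300.00 or more → 4.5% → $27.70
Key duplication $8.53: personal services → 0% → $0.00
Salad bar box $12.76: restaurant meals → 9.75% → $1.24
Photo printing (20 prints) $8.30: personal services → 0% → $0.00
Area rug (5x8) $171.63: household furniture, under $300.00 → 0% → $0.00
Subtotal = $816.81; tax = $28.94; total due = $845.75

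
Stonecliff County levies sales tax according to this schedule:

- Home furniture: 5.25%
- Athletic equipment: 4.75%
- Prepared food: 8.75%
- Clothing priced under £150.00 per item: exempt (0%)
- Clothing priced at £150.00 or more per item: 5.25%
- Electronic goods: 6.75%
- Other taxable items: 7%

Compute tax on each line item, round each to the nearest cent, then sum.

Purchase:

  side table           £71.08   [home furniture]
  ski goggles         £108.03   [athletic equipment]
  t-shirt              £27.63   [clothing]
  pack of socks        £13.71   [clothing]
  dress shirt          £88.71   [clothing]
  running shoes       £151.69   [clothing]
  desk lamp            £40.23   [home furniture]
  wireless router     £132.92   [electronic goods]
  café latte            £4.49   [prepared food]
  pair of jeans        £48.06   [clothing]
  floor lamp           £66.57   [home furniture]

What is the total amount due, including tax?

Side table £71.08: home furniture → 5.25% → £3.73
Ski goggles £108.03: athletic equipment → 4.75% → £5.13
T-shirt £27.63: clothing, under £150.00 → 0% → £0.00
Pack of socks £13.71: clothing, under £150.00 → 0% → £0.00
Dress shirt £88.71: clothing, under £150.00 → 0% → £0.00
Running shoes £151.69: clothing, £150.00 or more → 5.25% → £7.96
Desk lamp £40.23: home furniture → 5.25% → £2.11
Wireless router £132.92: electronic goods → 6.75% → £8.97
Café latte £4.49: prepared food → 8.75% → £0.39
Pair of jeans £48.06: clothing, under £150.00 → 0% → £0.00
Floor lamp £66.57: home furniture → 5.25% → £3.49
Subtotal = £753.12; tax = £31.78; total due = £784.90

£784.90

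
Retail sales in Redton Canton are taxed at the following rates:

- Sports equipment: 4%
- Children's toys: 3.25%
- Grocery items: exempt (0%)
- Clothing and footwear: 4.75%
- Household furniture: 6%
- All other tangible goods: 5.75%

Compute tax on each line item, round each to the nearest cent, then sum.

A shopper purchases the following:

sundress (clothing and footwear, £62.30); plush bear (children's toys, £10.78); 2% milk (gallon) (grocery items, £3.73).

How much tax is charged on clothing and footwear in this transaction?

Sundress £62.30: clothing and footwear → 4.75% → £2.96
Tax on clothing and footwear = £2.96

£2.96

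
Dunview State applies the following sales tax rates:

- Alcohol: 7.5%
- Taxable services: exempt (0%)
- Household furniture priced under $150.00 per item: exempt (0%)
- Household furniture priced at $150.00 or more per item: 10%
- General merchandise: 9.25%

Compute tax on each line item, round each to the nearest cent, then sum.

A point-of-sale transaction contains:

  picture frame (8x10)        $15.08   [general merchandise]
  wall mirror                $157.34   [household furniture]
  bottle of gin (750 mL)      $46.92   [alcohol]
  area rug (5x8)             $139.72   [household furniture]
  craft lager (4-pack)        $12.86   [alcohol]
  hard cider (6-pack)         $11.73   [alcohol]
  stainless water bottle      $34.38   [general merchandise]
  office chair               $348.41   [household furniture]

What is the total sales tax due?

$60.50

Picture frame (8x10) $15.08: general merchandise → 9.25% → $1.39
Wall mirror $157.34: household furniture, $150.00 or more → 10% → $15.73
Bottle of gin (750 mL) $46.92: alcohol → 7.5% → $3.52
Area rug (5x8) $139.72: household furniture, under $150.00 → 0% → $0.00
Craft lager (4-pack) $12.86: alcohol → 7.5% → $0.96
Hard cider (6-pack) $11.73: alcohol → 7.5% → $0.88
Stainless water bottle $34.38: general merchandise → 9.25% → $3.18
Office chair $348.41: household furniture, $150.00 or more → 10% → $34.84
Total tax = $1.39 + $15.73 + $3.52 + $0.96 + $0.88 + $3.18 + $34.84 = $60.50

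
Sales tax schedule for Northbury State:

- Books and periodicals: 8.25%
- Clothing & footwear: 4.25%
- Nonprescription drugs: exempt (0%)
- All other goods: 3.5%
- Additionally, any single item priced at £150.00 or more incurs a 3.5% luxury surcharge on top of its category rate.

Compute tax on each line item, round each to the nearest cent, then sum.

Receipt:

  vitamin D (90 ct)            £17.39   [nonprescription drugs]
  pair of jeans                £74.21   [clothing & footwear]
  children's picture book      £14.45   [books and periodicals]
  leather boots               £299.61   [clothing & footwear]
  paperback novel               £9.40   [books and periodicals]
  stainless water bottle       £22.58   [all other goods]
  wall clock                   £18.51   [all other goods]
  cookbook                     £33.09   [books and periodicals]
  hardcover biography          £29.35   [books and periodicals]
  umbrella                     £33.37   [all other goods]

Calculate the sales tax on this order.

£36.10

Vitamin D (90 ct) £17.39: nonprescription drugs → 0% → £0.00
Pair of jeans £74.21: clothing & footwear → 4.25% → £3.15
Children's picture book £14.45: books and periodicals → 8.25% → £1.19
Leather boots £299.61: clothing & footwear → 4.25% + 3.5% surcharge = 7.75% → £23.22
Paperback novel £9.40: books and periodicals → 8.25% → £0.78
Stainless water bottle £22.58: all other goods → 3.5% → £0.79
Wall clock £18.51: all other goods → 3.5% → £0.65
Cookbook £33.09: books and periodicals → 8.25% → £2.73
Hardcover biography £29.35: books and periodicals → 8.25% → £2.42
Umbrella £33.37: all other goods → 3.5% → £1.17
Total tax = £3.15 + £1.19 + £23.22 + £0.78 + £0.79 + £0.65 + £2.73 + £2.42 + £1.17 = £36.10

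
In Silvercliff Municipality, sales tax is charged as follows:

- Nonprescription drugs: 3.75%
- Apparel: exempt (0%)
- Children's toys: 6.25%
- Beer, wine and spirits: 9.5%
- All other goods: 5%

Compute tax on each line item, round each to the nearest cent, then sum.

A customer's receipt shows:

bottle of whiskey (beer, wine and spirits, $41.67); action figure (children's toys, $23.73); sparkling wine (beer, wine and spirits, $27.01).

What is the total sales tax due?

$8.01

Bottle of whiskey $41.67: beer, wine and spirits → 9.5% → $3.96
Action figure $23.73: children's toys → 6.25% → $1.48
Sparkling wine $27.01: beer, wine and spirits → 9.5% → $2.57
Total tax = $3.96 + $1.48 + $2.57 = $8.01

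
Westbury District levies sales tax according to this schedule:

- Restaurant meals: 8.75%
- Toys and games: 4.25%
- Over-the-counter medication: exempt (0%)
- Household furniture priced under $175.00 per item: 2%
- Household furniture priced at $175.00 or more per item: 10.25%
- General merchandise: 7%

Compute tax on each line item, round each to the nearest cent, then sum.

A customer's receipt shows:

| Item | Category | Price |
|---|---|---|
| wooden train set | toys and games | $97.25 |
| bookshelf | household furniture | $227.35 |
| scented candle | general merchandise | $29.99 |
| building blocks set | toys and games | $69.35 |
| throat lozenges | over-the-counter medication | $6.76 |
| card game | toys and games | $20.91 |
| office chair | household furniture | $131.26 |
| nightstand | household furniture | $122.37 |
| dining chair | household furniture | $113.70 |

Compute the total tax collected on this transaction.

Wooden train set $97.25: toys and games → 4.25% → $4.13
Bookshelf $227.35: household furniture, $175.00 or more → 10.25% → $23.30
Scented candle $29.99: general merchandise → 7% → $2.10
Building blocks set $69.35: toys and games → 4.25% → $2.95
Throat lozenges $6.76: over-the-counter medication → 0% → $0.00
Card game $20.91: toys and games → 4.25% → $0.89
Office chair $131.26: household furniture, under $175.00 → 2% → $2.63
Nightstand $122.37: household furniture, under $175.00 → 2% → $2.45
Dining chair $113.70: household furniture, under $175.00 → 2% → $2.27
Total tax = $4.13 + $23.30 + $2.10 + $2.95 + $0.89 + $2.63 + $2.45 + $2.27 = $40.72

$40.72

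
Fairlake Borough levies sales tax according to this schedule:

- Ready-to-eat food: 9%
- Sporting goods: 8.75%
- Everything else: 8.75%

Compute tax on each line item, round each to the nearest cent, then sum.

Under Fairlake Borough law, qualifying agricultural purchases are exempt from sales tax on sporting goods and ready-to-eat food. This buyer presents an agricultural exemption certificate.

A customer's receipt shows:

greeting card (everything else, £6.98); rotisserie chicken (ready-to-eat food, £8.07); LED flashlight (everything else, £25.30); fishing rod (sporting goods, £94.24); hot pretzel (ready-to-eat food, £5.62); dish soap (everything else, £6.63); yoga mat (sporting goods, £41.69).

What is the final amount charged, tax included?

£191.93

Greeting card £6.98: everything else → 8.75% → £0.61
Rotisserie chicken £8.07: ready-to-eat food, buyer-exempt → 0% → £0.00
LED flashlight £25.30: everything else → 8.75% → £2.21
Fishing rod £94.24: sporting goods, buyer-exempt → 0% → £0.00
Hot pretzel £5.62: ready-to-eat food, buyer-exempt → 0% → £0.00
Dish soap £6.63: everything else → 8.75% → £0.58
Yoga mat £41.69: sporting goods, buyer-exempt → 0% → £0.00
Subtotal = £188.53; tax = £3.40; total due = £191.93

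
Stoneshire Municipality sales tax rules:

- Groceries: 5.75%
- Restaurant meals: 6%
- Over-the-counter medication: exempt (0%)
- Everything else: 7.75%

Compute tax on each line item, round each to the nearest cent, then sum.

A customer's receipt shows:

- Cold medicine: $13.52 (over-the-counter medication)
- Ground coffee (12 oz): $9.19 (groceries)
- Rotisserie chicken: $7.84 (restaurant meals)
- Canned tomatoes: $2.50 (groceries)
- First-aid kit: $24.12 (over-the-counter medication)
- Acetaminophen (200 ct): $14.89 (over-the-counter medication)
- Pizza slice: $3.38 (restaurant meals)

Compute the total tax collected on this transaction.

$1.34

Cold medicine $13.52: over-the-counter medication → 0% → $0.00
Ground coffee (12 oz) $9.19: groceries → 5.75% → $0.53
Rotisserie chicken $7.84: restaurant meals → 6% → $0.47
Canned tomatoes $2.50: groceries → 5.75% → $0.14
First-aid kit $24.12: over-the-counter medication → 0% → $0.00
Acetaminophen (200 ct) $14.89: over-the-counter medication → 0% → $0.00
Pizza slice $3.38: restaurant meals → 6% → $0.20
Total tax = $0.53 + $0.47 + $0.14 + $0.20 = $1.34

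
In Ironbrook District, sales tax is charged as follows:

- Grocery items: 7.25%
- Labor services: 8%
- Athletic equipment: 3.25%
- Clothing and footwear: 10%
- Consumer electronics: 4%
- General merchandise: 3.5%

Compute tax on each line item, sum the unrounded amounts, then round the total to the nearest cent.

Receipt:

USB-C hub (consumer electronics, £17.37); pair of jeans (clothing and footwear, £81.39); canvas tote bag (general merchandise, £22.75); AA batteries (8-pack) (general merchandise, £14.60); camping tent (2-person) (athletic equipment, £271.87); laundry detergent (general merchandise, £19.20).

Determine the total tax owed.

USB-C hub £17.37: consumer electronics → 4% → £0.6948
Pair of jeans £81.39: clothing and footwear → 10% → £8.139
Canvas tote bag £22.75: general merchandise → 3.5% → £0.79625
AA batteries (8-pack) £14.60: general merchandise → 3.5% → £0.511
Camping tent (2-person) £271.87: athletic equipment → 3.25% → £8.835775
Laundry detergent £19.20: general merchandise → 3.5% → £0.672
Unrounded tax sum = £19.648825 → £19.65

£19.65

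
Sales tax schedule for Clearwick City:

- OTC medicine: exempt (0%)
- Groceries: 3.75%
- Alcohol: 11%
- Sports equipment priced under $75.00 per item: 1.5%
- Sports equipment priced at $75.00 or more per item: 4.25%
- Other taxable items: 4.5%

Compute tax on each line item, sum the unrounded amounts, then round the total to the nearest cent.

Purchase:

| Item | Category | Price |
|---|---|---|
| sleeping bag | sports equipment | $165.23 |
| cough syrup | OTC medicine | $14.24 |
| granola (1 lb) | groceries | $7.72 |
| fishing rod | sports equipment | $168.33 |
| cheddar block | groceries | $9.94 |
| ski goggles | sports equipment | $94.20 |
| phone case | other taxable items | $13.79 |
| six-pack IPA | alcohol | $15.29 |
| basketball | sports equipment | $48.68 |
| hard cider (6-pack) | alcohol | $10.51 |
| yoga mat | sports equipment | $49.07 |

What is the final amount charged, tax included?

Sleeping bag $165.23: sports equipment, $75.00 or more → 4.25% → $7.022275
Cough syrup $14.24: OTC medicine → 0% → $0.00
Granola (1 lb) $7.72: groceries → 3.75% → $0.2895
Fishing rod $168.33: sports equipment, $75.00 or more → 4.25% → $7.154025
Cheddar block $9.94: groceries → 3.75% → $0.37275
Ski goggles $94.20: sports equipment, $75.00 or more → 4.25% → $4.0035
Phone case $13.79: other taxable items → 4.5% → $0.62055
Six-pack IPA $15.29: alcohol → 11% → $1.6819
Basketball $48.68: sports equipment, under $75.00 → 1.5% → $0.7302
Hard cider (6-pack) $10.51: alcohol → 11% → $1.1561
Yoga mat $49.07: sports equipment, under $75.00 → 1.5% → $0.73605
Subtotal = $597.00; unrounded tax = $23.76685 → $23.77; total due = $620.77

$620.77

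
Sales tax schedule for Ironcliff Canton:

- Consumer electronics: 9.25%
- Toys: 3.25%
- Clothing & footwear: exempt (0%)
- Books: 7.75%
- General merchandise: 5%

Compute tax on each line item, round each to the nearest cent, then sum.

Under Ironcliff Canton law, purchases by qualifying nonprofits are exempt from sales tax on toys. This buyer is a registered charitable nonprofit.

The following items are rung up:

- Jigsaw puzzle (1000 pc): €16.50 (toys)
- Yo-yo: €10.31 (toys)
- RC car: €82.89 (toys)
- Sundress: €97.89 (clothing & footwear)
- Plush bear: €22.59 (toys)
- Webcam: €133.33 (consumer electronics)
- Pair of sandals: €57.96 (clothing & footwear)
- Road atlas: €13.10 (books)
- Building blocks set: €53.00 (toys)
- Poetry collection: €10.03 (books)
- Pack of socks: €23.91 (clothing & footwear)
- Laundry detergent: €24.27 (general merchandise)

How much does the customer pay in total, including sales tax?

Jigsaw puzzle (1000 pc) €16.50: toys, buyer-exempt → 0% → €0.00
Yo-yo €10.31: toys, buyer-exempt → 0% → €0.00
RC car €82.89: toys, buyer-exempt → 0% → €0.00
Sundress €97.89: clothing & footwear → 0% → €0.00
Plush bear €22.59: toys, buyer-exempt → 0% → €0.00
Webcam €133.33: consumer electronics → 9.25% → €12.33
Pair of sandals €57.96: clothing & footwear → 0% → €0.00
Road atlas €13.10: books → 7.75% → €1.02
Building blocks set €53.00: toys, buyer-exempt → 0% → €0.00
Poetry collection €10.03: books → 7.75% → €0.78
Pack of socks €23.91: clothing & footwear → 0% → €0.00
Laundry detergent €24.27: general merchandise → 5% → €1.21
Subtotal = €545.78; tax = €15.34; total due = €561.12

€561.12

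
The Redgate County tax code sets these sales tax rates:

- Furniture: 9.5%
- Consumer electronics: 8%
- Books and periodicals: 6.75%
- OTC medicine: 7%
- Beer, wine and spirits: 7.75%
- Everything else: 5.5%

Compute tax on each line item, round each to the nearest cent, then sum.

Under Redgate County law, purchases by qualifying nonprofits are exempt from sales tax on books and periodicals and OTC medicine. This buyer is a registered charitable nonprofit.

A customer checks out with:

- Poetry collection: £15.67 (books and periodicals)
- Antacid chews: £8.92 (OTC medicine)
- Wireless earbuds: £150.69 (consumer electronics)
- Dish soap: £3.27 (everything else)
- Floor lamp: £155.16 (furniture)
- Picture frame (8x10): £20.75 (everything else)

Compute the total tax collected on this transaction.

£28.12

Poetry collection £15.67: books and periodicals, buyer-exempt → 0% → £0.00
Antacid chews £8.92: OTC medicine, buyer-exempt → 0% → £0.00
Wireless earbuds £150.69: consumer electronics → 8% → £12.06
Dish soap £3.27: everything else → 5.5% → £0.18
Floor lamp £155.16: furniture → 9.5% → £14.74
Picture frame (8x10) £20.75: everything else → 5.5% → £1.14
Total tax = £12.06 + £0.18 + £14.74 + £1.14 = £28.12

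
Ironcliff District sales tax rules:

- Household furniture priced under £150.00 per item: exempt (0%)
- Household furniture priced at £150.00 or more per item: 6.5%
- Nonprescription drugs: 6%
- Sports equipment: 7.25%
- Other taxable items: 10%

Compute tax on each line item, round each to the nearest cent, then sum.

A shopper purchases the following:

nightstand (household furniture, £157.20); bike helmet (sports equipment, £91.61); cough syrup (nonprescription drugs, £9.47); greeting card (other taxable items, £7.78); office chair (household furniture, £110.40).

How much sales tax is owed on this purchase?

Nightstand £157.20: household furniture, £150.00 or more → 6.5% → £10.22
Bike helmet £91.61: sports equipment → 7.25% → £6.64
Cough syrup £9.47: nonprescription drugs → 6% → £0.57
Greeting card £7.78: other taxable items → 10% → £0.78
Office chair £110.40: household furniture, under £150.00 → 0% → £0.00
Total tax = £10.22 + £6.64 + £0.57 + £0.78 = £18.21

£18.21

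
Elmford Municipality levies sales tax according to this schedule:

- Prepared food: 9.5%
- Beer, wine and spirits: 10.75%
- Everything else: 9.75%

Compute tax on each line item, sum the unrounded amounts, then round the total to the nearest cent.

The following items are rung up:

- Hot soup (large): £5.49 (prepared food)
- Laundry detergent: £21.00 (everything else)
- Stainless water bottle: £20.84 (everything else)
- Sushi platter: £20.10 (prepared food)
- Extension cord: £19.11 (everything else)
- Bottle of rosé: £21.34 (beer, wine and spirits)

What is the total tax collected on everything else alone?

£5.94

Laundry detergent £21.00: everything else → 9.75% → £2.0475
Stainless water bottle £20.84: everything else → 9.75% → £2.0319
Extension cord £19.11: everything else → 9.75% → £1.863225
Tax on everything else: unrounded sum = £5.942625 → £5.94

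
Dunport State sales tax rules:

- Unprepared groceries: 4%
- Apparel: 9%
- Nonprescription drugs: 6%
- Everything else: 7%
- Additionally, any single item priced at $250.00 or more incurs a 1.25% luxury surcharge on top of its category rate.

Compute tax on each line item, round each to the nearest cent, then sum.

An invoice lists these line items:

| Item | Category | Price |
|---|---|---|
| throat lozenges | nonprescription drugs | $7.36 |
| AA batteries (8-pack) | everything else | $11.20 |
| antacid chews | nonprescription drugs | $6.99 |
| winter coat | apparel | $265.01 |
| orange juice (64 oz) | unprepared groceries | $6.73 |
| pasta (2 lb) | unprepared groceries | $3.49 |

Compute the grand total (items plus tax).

Throat lozenges $7.36: nonprescription drugs → 6% → $0.44
AA batteries (8-pack) $11.20: everything else → 7% → $0.78
Antacid chews $6.99: nonprescription drugs → 6% → $0.42
Winter coat $265.01: apparel → 9% + 1.25% surcharge = 10.25% → $27.16
Orange juice (64 oz) $6.73: unprepared groceries → 4% → $0.27
Pasta (2 lb) $3.49: unprepared groceries → 4% → $0.14
Subtotal = $300.78; tax = $29.21; total due = $329.99

$329.99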